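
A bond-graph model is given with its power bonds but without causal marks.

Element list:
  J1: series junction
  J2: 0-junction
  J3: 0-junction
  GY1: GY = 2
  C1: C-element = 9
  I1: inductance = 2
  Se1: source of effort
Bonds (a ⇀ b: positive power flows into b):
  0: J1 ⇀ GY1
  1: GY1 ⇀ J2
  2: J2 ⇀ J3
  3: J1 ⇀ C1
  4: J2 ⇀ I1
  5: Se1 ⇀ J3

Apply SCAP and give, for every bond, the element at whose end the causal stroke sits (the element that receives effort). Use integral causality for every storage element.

β0 stroke at GY1
β1 stroke at GY1
β2 stroke at J2
β3 stroke at J1
β4 stroke at I1
β5 stroke at J3

#5 →J3  (Se1: effort source, stroke at far end)
#2 →J2  (0-jn J3 has e-setter on 5)
#1 →GY1  (0-jn J2 has e-setter on 2)
#4 →I1  (J2 effort already set via bond 2)
#0 →GY1  (GY1: gyrator matches bond 1)
#3 →J1  (J1 flow already set via bond 0)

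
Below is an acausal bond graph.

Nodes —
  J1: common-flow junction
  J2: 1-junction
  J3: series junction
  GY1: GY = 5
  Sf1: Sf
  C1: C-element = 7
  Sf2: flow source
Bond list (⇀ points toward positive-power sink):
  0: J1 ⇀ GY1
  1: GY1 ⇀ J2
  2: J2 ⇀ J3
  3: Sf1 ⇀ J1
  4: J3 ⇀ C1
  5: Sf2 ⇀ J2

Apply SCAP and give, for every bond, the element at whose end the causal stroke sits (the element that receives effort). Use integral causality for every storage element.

b0 stroke→J1
b1 stroke→J2
b2 stroke→J2
b3 stroke→Sf1
b4 stroke→J3
b5 stroke→Sf2

b3 stroke at Sf1  (Sf1 (Sf) sets flow on bond)
b5 stroke at Sf2  (Sf2 (Sf) sets flow on bond)
b0 stroke at J1  (J1 flow already set via bond 3)
b1 stroke at J2  (J2 flow already set via bond 5)
b2 stroke at J2  (J2 flow already set via bond 5)
b4 stroke at J3  (J3: bond 2 brought flow, rest push out)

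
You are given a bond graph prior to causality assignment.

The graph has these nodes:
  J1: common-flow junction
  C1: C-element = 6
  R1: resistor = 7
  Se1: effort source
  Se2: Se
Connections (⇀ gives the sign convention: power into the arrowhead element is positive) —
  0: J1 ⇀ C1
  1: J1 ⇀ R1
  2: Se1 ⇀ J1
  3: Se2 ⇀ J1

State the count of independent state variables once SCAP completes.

1  (C1 all integral)

b2 stroke→J1  (Se1: effort source, stroke at far end)
b3 stroke→J1  (Se2 (Se) sets effort on bond)
b0 stroke→J1  (C1: C, integral causality)
b1 stroke→R1  (only one flow-in slot at J1)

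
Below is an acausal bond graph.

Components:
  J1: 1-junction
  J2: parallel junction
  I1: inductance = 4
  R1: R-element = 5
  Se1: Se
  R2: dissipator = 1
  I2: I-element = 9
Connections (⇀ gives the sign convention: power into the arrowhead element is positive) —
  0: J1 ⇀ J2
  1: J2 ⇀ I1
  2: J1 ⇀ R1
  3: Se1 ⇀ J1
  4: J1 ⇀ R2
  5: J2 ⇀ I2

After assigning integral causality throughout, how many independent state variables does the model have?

#3 →J1  (Se1 fixes effort; stroke away)
#1 →I1  (I1: I, integral causality)
#5 →I2  (I2: I, integral causality)
#0 →J2  (closing 0-jn rule on J2)
#2 →J1  (1-jn J1 has f-setter on 0)
#4 →J1  (common-f at J1 fixed by 0)

2  (I1, I2 all integral)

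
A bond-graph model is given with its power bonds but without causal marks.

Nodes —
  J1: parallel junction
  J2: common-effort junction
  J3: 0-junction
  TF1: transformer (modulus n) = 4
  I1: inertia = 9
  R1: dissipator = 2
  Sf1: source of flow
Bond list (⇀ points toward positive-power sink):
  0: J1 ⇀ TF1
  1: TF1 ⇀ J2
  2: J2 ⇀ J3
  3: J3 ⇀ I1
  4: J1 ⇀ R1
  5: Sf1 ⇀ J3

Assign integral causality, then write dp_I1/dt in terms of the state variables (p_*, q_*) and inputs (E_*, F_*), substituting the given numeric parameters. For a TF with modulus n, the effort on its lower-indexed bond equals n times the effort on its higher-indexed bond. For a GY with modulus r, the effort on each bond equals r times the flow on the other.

b5 stroke at Sf1  (Sf1 fixes flow; stroke at Sf1)
b3 stroke at I1  (I1 integral (f out))
b2 stroke at J3  (J3 needs exactly one e-in)
b1 stroke at J2  (closing 0-jn rule on J2)
b0 stroke at TF1  (TF1: transformer flips bond 1)
b4 stroke at J1  (J1: last free bond brings effort in)

dp_I1/dt = F_Sf1/8 - p_I1/72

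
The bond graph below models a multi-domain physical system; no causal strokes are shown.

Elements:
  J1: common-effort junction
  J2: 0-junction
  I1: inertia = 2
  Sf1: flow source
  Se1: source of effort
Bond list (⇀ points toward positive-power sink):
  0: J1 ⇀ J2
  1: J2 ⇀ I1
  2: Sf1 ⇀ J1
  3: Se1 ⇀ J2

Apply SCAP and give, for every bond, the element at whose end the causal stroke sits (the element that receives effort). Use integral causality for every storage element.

b0 stroke at J1
b1 stroke at I1
b2 stroke at Sf1
b3 stroke at J2

bond 2 stroke at Sf1  (Sf1 fixes flow; stroke at Sf1)
bond 3 stroke at J2  (Se1 fixes effort; stroke away)
bond 0 stroke at J1  (J1: last free bond brings effort in)
bond 1 stroke at I1  (0-jn J2 has e-setter on 3)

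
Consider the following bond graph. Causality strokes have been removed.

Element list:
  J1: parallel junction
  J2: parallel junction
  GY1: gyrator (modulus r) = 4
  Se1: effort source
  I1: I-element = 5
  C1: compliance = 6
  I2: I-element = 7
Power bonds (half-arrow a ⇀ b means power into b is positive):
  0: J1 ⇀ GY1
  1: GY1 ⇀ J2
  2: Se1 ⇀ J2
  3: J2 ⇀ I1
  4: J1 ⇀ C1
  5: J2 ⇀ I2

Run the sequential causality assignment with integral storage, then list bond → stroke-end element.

#0 |GY1
#1 |GY1
#2 |J2
#3 |I1
#4 |J1
#5 |I2

b2 →J2  (source Se1 imposes e)
b1 →GY1  (J2 effort already set via bond 2)
b3 →I1  (common-e at J2 fixed by 2)
b5 →I2  (0-jn J2 has e-setter on 2)
b0 →GY1  (GY1 both-in/both-out from 1)
b4 →J1  (closing 0-jn rule on J1)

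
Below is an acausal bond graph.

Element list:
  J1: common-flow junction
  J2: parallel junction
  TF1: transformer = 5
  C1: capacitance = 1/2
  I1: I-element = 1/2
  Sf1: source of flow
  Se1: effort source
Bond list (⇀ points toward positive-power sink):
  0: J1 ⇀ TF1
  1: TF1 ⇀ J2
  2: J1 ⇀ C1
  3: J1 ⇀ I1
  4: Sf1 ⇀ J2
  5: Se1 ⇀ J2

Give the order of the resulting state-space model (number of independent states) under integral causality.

2  (C1, I1 all integral)

β4 stroke→Sf1  (source Sf1 imposes f)
β5 stroke→J2  (Se1 fixes effort; stroke away)
β1 stroke→TF1  (common-e at J2 fixed by 5)
β0 stroke→J1  (through TF1, causality passes straight; one stroke at TF1)
β2 stroke→J1  (C1 integral (e out))
β3 stroke→I1  (closing 1-jn rule on J1)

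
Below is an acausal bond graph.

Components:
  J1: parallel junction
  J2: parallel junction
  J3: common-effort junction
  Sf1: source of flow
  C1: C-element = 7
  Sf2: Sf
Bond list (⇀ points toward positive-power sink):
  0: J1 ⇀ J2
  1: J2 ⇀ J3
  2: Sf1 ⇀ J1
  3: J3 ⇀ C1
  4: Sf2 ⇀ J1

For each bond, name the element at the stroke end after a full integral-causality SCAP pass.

b0 stroke at J1
b1 stroke at J2
b2 stroke at Sf1
b3 stroke at J3
b4 stroke at Sf2

bond 2 |Sf1  (Sf1 (Sf) sets flow on bond)
bond 4 |Sf2  (Sf2 fixes flow; stroke at Sf2)
bond 0 |J1  (closing 0-jn rule on J1)
bond 1 |J2  (J2: last free bond brings effort in)
bond 3 |J3  (J3: last free bond brings effort in)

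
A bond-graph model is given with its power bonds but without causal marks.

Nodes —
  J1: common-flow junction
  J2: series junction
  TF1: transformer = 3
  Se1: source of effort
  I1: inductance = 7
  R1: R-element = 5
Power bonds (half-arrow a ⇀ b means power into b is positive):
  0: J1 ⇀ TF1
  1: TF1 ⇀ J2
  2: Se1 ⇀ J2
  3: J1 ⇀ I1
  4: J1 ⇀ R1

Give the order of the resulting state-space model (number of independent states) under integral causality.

1  (I1 all integral)

bond 2 →J2  (source Se1 imposes e)
bond 1 →TF1  (J2: last free bond brings flow in)
bond 0 →J1  (TF1 one-in-one-out from 1)
bond 3 →I1  (I1 outputs flow p/I1)
bond 4 →J1  (J1 flow already set via bond 3)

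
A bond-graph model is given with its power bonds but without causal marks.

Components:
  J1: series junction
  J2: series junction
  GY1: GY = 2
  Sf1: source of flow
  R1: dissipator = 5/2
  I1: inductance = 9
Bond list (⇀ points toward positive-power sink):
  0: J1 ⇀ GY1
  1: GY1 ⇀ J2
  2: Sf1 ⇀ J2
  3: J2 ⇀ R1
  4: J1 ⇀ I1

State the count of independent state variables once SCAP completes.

1  (I1 all integral)

#2 |Sf1  (Sf1: flow source, stroke at near end)
#1 |J2  (J2 flow already set via bond 2)
#3 |J2  (J2: bond 2 brought flow, rest push out)
#0 |J1  (through GY1, causality inverts; strokes same side of GY1)
#4 |I1  (J1 needs exactly one f-in)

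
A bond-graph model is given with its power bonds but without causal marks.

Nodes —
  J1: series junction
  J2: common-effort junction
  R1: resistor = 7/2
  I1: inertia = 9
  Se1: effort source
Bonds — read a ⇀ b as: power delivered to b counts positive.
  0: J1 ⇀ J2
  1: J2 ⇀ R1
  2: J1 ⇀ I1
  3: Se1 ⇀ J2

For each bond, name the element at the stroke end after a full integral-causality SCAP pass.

bond 3 stroke at J2  (Se1 (Se) sets effort on bond)
bond 0 stroke at J1  (J2 effort already set via bond 3)
bond 1 stroke at R1  (J2 effort already set via bond 3)
bond 2 stroke at I1  (closing 1-jn rule on J1)

β0 stroke at J1
β1 stroke at R1
β2 stroke at I1
β3 stroke at J2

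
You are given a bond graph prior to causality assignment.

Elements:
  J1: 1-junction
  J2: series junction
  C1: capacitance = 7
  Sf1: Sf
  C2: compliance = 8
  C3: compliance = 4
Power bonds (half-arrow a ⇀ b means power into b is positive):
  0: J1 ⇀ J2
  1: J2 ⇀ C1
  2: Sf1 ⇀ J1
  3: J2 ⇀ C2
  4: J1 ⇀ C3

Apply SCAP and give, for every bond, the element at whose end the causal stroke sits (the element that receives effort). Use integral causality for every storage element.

#0 stroke→J1
#1 stroke→J2
#2 stroke→Sf1
#3 stroke→J2
#4 stroke→J1

b2 |Sf1  (Sf1: flow source, stroke at near end)
b0 |J1  (1-jn J1 has f-setter on 2)
b4 |J1  (J1: bond 2 brought flow, rest push out)
b1 |J2  (common-f at J2 fixed by 0)
b3 |J2  (J2: bond 0 brought flow, rest push out)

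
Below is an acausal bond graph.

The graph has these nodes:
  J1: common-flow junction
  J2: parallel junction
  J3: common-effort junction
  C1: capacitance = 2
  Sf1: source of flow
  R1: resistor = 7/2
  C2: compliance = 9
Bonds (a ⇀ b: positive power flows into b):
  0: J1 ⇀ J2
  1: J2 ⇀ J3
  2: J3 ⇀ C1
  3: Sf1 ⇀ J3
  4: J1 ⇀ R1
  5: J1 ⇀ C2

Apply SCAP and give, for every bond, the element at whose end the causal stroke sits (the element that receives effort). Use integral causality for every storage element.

b0 stroke at J1
b1 stroke at J2
b2 stroke at J3
b3 stroke at Sf1
b4 stroke at R1
b5 stroke at J1

bond 3 |Sf1  (Sf1 fixes flow; stroke at Sf1)
bond 2 |J3  (prefer integral on C1)
bond 1 |J2  (J3: bond 2 brought effort, rest push out)
bond 0 |J1  (J2: bond 1 brought effort, rest push out)
bond 5 |J1  (C2 integral (e out))
bond 4 |R1  (only one flow-in slot at J1)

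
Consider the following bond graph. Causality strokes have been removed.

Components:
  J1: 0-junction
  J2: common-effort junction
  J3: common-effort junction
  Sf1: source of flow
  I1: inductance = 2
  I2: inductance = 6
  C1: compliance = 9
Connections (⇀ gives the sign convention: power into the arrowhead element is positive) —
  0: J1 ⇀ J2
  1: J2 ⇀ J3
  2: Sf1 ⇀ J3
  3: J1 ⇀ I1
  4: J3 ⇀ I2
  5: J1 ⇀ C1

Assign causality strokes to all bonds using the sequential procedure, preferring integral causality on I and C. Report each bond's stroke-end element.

β0 →J2
β1 →J3
β2 →Sf1
β3 →I1
β4 →I2
β5 →J1

#2 |Sf1  (source Sf1 imposes f)
#3 |I1  (I1: I, integral causality)
#4 |I2  (I2 outputs flow p/I2)
#1 |J3  (J3 needs exactly one e-in)
#0 |J2  (closing 0-jn rule on J2)
#5 |J1  (J1 needs exactly one e-in)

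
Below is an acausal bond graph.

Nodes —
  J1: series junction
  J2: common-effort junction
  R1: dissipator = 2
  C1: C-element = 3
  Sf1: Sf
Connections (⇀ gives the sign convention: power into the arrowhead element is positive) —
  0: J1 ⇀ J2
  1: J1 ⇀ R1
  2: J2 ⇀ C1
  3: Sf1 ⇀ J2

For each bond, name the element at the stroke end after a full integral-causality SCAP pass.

bond 3 →Sf1  (Sf1 fixes flow; stroke at Sf1)
bond 2 →J2  (C1: C, integral causality)
bond 0 →J1  (J2 effort already set via bond 2)
bond 1 →R1  (closing 1-jn rule on J1)

bond 0 →J1
bond 1 →R1
bond 2 →J2
bond 3 →Sf1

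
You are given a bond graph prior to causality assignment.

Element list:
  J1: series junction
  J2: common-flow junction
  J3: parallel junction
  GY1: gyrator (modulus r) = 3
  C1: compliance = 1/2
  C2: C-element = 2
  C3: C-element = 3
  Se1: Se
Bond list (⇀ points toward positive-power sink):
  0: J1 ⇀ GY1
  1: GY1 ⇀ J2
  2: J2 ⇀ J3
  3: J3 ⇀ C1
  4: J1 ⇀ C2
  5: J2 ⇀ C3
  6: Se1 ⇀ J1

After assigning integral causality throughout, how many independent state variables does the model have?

bond 6 stroke at J1  (Se1 fixes effort; stroke away)
bond 3 stroke at J3  (C1: C, integral causality)
bond 2 stroke at J2  (J3: bond 3 brought effort, rest push out)
bond 4 stroke at J1  (C2: C, integral causality)
bond 0 stroke at GY1  (closing 1-jn rule on J1)
bond 1 stroke at GY1  (through GY1, causality inverts; strokes same side of GY1)
bond 5 stroke at J2  (1-jn J2 has f-setter on 1)

3  (C1, C2, C3 all integral)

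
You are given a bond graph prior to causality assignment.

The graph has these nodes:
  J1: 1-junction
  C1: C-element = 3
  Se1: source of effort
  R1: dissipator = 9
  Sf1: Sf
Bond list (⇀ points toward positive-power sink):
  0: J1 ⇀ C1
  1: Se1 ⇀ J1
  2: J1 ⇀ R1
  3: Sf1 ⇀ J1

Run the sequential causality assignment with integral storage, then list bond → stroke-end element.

bond 1 →J1  (Se1 (Se) sets effort on bond)
bond 3 →Sf1  (Sf1 fixes flow; stroke at Sf1)
bond 0 →J1  (1-jn J1 has f-setter on 3)
bond 2 →J1  (common-f at J1 fixed by 3)

bond 0 stroke at J1
bond 1 stroke at J1
bond 2 stroke at J1
bond 3 stroke at Sf1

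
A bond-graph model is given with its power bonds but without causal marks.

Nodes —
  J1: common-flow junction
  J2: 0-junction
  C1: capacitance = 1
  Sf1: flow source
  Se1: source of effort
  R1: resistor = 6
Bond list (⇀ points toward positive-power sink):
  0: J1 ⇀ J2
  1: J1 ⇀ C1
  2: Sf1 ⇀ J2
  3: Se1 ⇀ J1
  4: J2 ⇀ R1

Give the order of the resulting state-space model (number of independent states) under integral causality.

1  (C1 all integral)

b2 stroke at Sf1  (Sf1 (Sf) sets flow on bond)
b3 stroke at J1  (Se1 (Se) sets effort on bond)
b1 stroke at J1  (C1 outputs effort q/C1)
b0 stroke at J2  (J1 needs exactly one f-in)
b4 stroke at R1  (J2: bond 0 brought effort, rest push out)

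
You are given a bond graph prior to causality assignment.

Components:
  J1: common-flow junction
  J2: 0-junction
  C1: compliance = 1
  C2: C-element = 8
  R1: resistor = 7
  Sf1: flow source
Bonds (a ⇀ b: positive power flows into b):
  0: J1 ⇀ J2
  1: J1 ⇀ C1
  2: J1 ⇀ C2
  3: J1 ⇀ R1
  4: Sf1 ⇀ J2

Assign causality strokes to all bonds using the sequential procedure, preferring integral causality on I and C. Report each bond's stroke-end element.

β0 stroke at J2
β1 stroke at J1
β2 stroke at J1
β3 stroke at J1
β4 stroke at Sf1

b4 |Sf1  (Sf1 (Sf) sets flow on bond)
b0 |J2  (J2: last free bond brings effort in)
b1 |J1  (J1: bond 0 brought flow, rest push out)
b2 |J1  (J1: bond 0 brought flow, rest push out)
b3 |J1  (J1: bond 0 brought flow, rest push out)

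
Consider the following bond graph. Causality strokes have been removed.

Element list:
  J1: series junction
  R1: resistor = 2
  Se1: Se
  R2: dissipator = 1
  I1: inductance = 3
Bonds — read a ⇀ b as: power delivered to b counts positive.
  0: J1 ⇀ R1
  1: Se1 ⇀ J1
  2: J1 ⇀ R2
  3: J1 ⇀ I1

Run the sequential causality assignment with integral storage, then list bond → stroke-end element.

bond 0 →J1
bond 1 →J1
bond 2 →J1
bond 3 →I1

β1 |J1  (Se1 (Se) sets effort on bond)
β3 |I1  (I1: I, integral causality)
β0 |J1  (J1 flow already set via bond 3)
β2 |J1  (1-jn J1 has f-setter on 3)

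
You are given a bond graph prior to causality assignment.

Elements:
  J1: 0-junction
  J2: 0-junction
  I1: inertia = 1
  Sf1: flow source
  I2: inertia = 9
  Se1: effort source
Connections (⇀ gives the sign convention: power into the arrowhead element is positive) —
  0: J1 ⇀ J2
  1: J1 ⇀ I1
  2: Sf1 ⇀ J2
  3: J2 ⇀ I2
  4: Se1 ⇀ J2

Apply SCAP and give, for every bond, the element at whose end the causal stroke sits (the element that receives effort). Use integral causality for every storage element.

bond 0 stroke→J1
bond 1 stroke→I1
bond 2 stroke→Sf1
bond 3 stroke→I2
bond 4 stroke→J2

b2 stroke at Sf1  (Sf1 (Sf) sets flow on bond)
b4 stroke at J2  (Se1: effort source, stroke at far end)
b0 stroke at J1  (J2 effort already set via bond 4)
b3 stroke at I2  (common-e at J2 fixed by 4)
b1 stroke at I1  (J1: bond 0 brought effort, rest push out)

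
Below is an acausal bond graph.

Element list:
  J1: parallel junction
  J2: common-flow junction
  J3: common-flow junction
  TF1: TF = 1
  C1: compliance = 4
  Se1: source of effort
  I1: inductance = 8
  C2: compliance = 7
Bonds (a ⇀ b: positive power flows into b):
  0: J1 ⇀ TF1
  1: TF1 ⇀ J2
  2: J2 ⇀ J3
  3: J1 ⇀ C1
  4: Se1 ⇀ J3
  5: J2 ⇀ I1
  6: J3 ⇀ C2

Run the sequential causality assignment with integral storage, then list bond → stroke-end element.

β0 |TF1
β1 |J2
β2 |J2
β3 |J1
β4 |J3
β5 |I1
β6 |J3

#4 →J3  (Se1 (Se) sets effort on bond)
#3 →J1  (C1 outputs effort q/C1)
#0 →TF1  (common-e at J1 fixed by 3)
#1 →J2  (TF1 one-in-one-out from 0)
#5 →I1  (I1 integral (f out))
#2 →J2  (common-f at J2 fixed by 5)
#6 →J3  (common-f at J3 fixed by 2)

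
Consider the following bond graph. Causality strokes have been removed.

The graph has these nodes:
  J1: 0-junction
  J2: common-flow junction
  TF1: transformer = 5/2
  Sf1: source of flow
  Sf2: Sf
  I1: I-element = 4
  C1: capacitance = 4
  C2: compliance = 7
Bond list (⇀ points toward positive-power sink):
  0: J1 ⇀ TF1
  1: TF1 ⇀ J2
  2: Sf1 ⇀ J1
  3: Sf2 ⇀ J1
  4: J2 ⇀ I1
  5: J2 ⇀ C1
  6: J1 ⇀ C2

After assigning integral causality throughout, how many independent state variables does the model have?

#2 stroke at Sf1  (Sf1 fixes flow; stroke at Sf1)
#3 stroke at Sf2  (Sf2 fixes flow; stroke at Sf2)
#4 stroke at I1  (prefer integral on I1)
#1 stroke at J2  (1-jn J2 has f-setter on 4)
#5 stroke at J2  (J2: bond 4 brought flow, rest push out)
#0 stroke at TF1  (TF1: transformer flips bond 1)
#6 stroke at J1  (only one effort-in slot at J1)

3  (C1, C2, I1 all integral)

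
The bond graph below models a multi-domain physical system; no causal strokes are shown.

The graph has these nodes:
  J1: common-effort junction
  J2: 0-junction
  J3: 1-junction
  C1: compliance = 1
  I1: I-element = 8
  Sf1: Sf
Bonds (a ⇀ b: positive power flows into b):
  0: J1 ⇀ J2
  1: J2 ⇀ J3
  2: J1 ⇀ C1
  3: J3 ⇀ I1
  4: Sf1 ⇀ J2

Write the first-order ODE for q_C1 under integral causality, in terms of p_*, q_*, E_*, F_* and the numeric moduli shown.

bond 4 stroke→Sf1  (Sf1: flow source, stroke at near end)
bond 2 stroke→J1  (C1 outputs effort q/C1)
bond 0 stroke→J2  (0-jn J1 has e-setter on 2)
bond 1 stroke→J3  (0-jn J2 has e-setter on 0)
bond 3 stroke→I1  (J3: last free bond brings flow in)

dq_C1/dt = F_Sf1 - p_I1/8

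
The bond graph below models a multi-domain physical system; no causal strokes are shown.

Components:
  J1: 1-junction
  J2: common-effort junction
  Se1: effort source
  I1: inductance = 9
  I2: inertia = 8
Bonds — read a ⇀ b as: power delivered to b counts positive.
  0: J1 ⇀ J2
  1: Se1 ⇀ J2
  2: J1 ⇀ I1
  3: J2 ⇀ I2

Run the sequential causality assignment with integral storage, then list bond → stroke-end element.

bond 0 |J1
bond 1 |J2
bond 2 |I1
bond 3 |I2

#1 stroke→J2  (Se1: effort source, stroke at far end)
#0 stroke→J1  (common-e at J2 fixed by 1)
#3 stroke→I2  (J2 effort already set via bond 1)
#2 stroke→I1  (closing 1-jn rule on J1)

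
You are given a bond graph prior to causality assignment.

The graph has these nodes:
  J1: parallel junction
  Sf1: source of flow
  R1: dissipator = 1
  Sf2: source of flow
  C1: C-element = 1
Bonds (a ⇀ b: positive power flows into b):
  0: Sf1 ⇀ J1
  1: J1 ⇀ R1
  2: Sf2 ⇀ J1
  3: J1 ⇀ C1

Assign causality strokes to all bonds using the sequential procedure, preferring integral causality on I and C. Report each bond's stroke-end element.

β0 stroke at Sf1  (Sf1 fixes flow; stroke at Sf1)
β2 stroke at Sf2  (Sf2 (Sf) sets flow on bond)
β3 stroke at J1  (C1 integral (e out))
β1 stroke at R1  (common-e at J1 fixed by 3)

β0 |Sf1
β1 |R1
β2 |Sf2
β3 |J1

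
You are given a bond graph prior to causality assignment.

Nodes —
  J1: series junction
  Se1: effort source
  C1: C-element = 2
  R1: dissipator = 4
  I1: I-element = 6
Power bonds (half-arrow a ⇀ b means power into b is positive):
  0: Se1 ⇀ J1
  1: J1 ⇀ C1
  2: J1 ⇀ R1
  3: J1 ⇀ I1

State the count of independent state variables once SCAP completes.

2  (C1, I1 all integral)

#0 stroke at J1  (Se1 (Se) sets effort on bond)
#1 stroke at J1  (C1 outputs effort q/C1)
#3 stroke at I1  (prefer integral on I1)
#2 stroke at J1  (J1 flow already set via bond 3)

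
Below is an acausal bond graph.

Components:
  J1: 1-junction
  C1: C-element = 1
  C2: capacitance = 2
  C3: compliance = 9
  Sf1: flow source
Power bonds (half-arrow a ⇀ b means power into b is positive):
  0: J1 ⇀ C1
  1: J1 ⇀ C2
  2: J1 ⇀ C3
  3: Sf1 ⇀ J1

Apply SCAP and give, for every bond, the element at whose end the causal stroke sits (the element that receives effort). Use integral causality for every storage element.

#0 →J1
#1 →J1
#2 →J1
#3 →Sf1

bond 3 stroke→Sf1  (Sf1: flow source, stroke at near end)
bond 0 stroke→J1  (J1 flow already set via bond 3)
bond 1 stroke→J1  (J1 flow already set via bond 3)
bond 2 stroke→J1  (J1 flow already set via bond 3)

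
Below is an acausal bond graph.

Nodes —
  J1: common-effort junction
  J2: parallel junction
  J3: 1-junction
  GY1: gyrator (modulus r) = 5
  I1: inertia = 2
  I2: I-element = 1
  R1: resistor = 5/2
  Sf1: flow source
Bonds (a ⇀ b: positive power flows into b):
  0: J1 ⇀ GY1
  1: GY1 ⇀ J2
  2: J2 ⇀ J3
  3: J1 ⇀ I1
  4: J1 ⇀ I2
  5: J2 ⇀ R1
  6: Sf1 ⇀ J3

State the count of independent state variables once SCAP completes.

2  (I1, I2 all integral)

bond 6 stroke→Sf1  (Sf1 fixes flow; stroke at Sf1)
bond 2 stroke→J3  (J3: bond 6 brought flow, rest push out)
bond 3 stroke→I1  (prefer integral on I1)
bond 4 stroke→I2  (I2 integral (f out))
bond 0 stroke→J1  (only one effort-in slot at J1)
bond 1 stroke→J2  (GY1 both-in/both-out from 0)
bond 5 stroke→R1  (common-e at J2 fixed by 1)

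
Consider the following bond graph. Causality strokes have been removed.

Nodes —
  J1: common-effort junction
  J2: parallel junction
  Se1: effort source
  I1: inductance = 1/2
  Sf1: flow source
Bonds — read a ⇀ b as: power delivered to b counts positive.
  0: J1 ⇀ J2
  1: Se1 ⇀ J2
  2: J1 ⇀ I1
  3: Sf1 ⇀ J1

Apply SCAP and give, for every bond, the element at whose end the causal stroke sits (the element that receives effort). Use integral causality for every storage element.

b0 |J1
b1 |J2
b2 |I1
b3 |Sf1

#1 →J2  (Se1 fixes effort; stroke away)
#3 →Sf1  (Sf1 fixes flow; stroke at Sf1)
#0 →J1  (J2: bond 1 brought effort, rest push out)
#2 →I1  (J1 effort already set via bond 0)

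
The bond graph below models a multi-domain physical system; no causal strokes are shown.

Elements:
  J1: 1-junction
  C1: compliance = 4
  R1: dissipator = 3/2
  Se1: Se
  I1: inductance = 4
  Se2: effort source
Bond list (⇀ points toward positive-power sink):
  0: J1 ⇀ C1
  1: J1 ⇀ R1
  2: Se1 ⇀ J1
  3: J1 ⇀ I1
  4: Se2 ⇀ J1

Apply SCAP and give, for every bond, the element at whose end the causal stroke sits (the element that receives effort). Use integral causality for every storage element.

b0 →J1
b1 →J1
b2 →J1
b3 →I1
b4 →J1

β2 stroke→J1  (source Se1 imposes e)
β4 stroke→J1  (Se2: effort source, stroke at far end)
β0 stroke→J1  (C1: C, integral causality)
β3 stroke→I1  (prefer integral on I1)
β1 stroke→J1  (common-f at J1 fixed by 3)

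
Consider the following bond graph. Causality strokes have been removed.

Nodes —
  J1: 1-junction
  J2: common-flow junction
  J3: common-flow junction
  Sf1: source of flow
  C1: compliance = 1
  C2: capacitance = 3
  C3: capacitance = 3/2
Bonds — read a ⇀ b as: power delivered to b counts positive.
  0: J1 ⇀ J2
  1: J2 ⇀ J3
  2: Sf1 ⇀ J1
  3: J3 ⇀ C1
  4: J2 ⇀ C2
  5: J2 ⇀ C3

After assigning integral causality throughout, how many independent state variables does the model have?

β2 |Sf1  (Sf1: flow source, stroke at near end)
β0 |J1  (J1 flow already set via bond 2)
β1 |J2  (common-f at J2 fixed by 0)
β4 |J2  (J2 flow already set via bond 0)
β5 |J2  (J2: bond 0 brought flow, rest push out)
β3 |J3  (1-jn J3 has f-setter on 1)

3  (C1, C2, C3 all integral)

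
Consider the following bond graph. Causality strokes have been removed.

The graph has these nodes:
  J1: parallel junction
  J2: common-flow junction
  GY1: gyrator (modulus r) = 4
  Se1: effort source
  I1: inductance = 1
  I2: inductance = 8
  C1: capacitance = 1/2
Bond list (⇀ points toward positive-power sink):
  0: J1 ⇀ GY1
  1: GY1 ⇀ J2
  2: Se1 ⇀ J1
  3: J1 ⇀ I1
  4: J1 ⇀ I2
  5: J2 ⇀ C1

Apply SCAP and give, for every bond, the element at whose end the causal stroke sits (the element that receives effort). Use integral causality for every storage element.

#0 →GY1
#1 →GY1
#2 →J1
#3 →I1
#4 →I2
#5 →J2

#2 stroke at J1  (source Se1 imposes e)
#0 stroke at GY1  (common-e at J1 fixed by 2)
#3 stroke at I1  (J1: bond 2 brought effort, rest push out)
#4 stroke at I2  (common-e at J1 fixed by 2)
#1 stroke at GY1  (GY1 both-in/both-out from 0)
#5 stroke at J2  (common-f at J2 fixed by 1)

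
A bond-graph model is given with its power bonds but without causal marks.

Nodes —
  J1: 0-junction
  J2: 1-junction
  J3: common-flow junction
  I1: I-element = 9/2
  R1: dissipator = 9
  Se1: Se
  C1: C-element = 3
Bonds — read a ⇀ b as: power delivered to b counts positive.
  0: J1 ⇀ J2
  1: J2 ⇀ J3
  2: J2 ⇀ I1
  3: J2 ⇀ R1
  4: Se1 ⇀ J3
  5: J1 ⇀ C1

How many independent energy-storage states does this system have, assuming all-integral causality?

b4 →J3  (Se1 fixes effort; stroke away)
b1 →J2  (only one flow-in slot at J3)
b2 →I1  (I1 outputs flow p/I1)
b0 →J2  (J2 flow already set via bond 2)
b3 →J2  (J2: bond 2 brought flow, rest push out)
b5 →J1  (J1 needs exactly one e-in)

2  (C1, I1 all integral)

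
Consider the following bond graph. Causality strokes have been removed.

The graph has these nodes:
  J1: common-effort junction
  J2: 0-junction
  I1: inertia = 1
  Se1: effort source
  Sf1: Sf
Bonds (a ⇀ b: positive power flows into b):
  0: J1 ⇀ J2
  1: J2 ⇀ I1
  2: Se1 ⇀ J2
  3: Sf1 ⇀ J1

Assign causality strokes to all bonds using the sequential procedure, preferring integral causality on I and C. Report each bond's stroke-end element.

b0 stroke at J1
b1 stroke at I1
b2 stroke at J2
b3 stroke at Sf1

bond 2 →J2  (source Se1 imposes e)
bond 3 →Sf1  (Sf1 fixes flow; stroke at Sf1)
bond 0 →J1  (closing 0-jn rule on J1)
bond 1 →I1  (J2: bond 2 brought effort, rest push out)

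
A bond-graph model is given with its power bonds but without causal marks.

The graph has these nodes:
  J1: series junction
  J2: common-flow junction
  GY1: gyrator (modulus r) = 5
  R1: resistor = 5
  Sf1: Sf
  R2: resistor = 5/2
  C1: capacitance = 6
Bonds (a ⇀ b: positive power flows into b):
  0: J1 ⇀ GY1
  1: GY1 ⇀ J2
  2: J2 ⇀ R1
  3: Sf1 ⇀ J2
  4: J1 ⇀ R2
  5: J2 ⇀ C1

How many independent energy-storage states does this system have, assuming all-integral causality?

1  (C1 all integral)

#3 →Sf1  (Sf1: flow source, stroke at near end)
#1 →J2  (J2: bond 3 brought flow, rest push out)
#2 →J2  (common-f at J2 fixed by 3)
#5 →J2  (1-jn J2 has f-setter on 3)
#0 →J1  (GY GY1: same side as bond 1)
#4 →R2  (only one flow-in slot at J1)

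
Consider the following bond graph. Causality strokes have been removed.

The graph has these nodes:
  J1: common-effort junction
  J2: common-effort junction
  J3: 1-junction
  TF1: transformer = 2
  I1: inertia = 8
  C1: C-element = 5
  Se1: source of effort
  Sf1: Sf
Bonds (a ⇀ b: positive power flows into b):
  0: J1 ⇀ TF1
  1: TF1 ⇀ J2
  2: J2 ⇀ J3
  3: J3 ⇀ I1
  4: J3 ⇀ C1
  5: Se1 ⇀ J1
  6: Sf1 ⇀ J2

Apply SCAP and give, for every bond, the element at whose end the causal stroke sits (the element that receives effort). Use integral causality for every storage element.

b0 stroke→TF1
b1 stroke→J2
b2 stroke→J3
b3 stroke→I1
b4 stroke→J3
b5 stroke→J1
b6 stroke→Sf1

β5 stroke at J1  (Se1: effort source, stroke at far end)
β6 stroke at Sf1  (Sf1 (Sf) sets flow on bond)
β0 stroke at TF1  (0-jn J1 has e-setter on 5)
β1 stroke at J2  (through TF1, causality passes straight; one stroke at TF1)
β2 stroke at J3  (common-e at J2 fixed by 1)
β3 stroke at I1  (I1 outputs flow p/I1)
β4 stroke at J3  (common-f at J3 fixed by 3)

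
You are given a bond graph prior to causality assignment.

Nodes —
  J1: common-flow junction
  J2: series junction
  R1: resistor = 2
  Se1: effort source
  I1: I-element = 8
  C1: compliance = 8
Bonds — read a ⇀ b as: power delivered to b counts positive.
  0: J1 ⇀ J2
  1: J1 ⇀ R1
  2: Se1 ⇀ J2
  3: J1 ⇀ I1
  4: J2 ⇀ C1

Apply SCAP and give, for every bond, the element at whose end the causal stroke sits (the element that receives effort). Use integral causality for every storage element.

bond 0 →J1
bond 1 →J1
bond 2 →J2
bond 3 →I1
bond 4 →J2

bond 2 stroke→J2  (Se1 fixes effort; stroke away)
bond 3 stroke→I1  (I1: I, integral causality)
bond 0 stroke→J1  (1-jn J1 has f-setter on 3)
bond 1 stroke→J1  (1-jn J1 has f-setter on 3)
bond 4 stroke→J2  (J2: bond 0 brought flow, rest push out)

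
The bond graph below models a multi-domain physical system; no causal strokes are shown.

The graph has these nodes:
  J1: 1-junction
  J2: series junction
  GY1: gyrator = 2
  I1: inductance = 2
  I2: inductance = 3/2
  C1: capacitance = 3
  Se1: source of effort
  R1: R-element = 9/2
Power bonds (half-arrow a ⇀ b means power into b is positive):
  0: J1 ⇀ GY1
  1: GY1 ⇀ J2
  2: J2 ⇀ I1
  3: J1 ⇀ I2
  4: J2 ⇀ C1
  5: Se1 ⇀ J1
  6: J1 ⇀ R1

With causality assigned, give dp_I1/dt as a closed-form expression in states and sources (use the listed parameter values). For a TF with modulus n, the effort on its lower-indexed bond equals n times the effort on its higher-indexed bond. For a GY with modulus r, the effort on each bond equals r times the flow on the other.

dp_I1/dt = 4*p_I2/3 - q_C1/3

β5 |J1  (Se1 fixes effort; stroke away)
β2 |I1  (I1 integral (f out))
β1 |J2  (J2: bond 2 brought flow, rest push out)
β4 |J2  (J2 flow already set via bond 2)
β0 |J1  (through GY1, causality inverts; strokes same side of GY1)
β3 |I2  (I2 outputs flow p/I2)
β6 |J1  (1-jn J1 has f-setter on 3)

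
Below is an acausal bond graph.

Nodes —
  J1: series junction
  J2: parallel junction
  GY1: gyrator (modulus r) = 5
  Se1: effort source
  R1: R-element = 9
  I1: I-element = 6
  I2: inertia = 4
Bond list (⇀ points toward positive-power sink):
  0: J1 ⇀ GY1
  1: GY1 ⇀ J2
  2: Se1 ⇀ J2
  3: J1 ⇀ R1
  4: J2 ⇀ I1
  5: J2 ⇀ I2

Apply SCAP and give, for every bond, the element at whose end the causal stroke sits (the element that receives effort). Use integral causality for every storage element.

#0 stroke→GY1
#1 stroke→GY1
#2 stroke→J2
#3 stroke→J1
#4 stroke→I1
#5 stroke→I2

b2 stroke→J2  (Se1 (Se) sets effort on bond)
b1 stroke→GY1  (common-e at J2 fixed by 2)
b4 stroke→I1  (0-jn J2 has e-setter on 2)
b5 stroke→I2  (common-e at J2 fixed by 2)
b0 stroke→GY1  (GY1 both-in/both-out from 1)
b3 stroke→J1  (J1: bond 0 brought flow, rest push out)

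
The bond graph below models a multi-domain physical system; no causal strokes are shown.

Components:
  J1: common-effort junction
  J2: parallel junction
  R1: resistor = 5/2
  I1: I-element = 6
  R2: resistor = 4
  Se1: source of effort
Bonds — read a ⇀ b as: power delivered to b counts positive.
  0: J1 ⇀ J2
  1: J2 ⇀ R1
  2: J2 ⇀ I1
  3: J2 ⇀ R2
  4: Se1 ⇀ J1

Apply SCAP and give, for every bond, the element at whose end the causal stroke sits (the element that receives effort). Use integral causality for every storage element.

#0 stroke→J2
#1 stroke→R1
#2 stroke→I1
#3 stroke→R2
#4 stroke→J1

b4 →J1  (Se1 fixes effort; stroke away)
b0 →J2  (J1: bond 4 brought effort, rest push out)
b1 →R1  (common-e at J2 fixed by 0)
b2 →I1  (J2 effort already set via bond 0)
b3 →R2  (0-jn J2 has e-setter on 0)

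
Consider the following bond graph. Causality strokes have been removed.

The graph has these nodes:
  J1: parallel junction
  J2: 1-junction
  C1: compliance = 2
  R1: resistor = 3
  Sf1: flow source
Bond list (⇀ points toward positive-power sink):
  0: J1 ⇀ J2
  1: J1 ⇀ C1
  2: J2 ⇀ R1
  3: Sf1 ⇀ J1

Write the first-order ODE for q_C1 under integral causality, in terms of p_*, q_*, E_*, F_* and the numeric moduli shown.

β3 stroke at Sf1  (Sf1: flow source, stroke at near end)
β1 stroke at J1  (prefer integral on C1)
β0 stroke at J2  (common-e at J1 fixed by 1)
β2 stroke at R1  (J2 needs exactly one f-in)

dq_C1/dt = F_Sf1 - q_C1/6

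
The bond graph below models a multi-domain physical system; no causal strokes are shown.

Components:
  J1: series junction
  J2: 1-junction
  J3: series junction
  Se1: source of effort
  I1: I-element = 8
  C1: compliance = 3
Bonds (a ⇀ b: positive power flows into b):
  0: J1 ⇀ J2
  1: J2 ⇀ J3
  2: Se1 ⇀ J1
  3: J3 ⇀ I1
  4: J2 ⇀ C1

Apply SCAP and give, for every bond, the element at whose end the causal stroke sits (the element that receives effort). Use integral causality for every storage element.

bond 2 →J1  (Se1 (Se) sets effort on bond)
bond 0 →J2  (closing 1-jn rule on J1)
bond 3 →I1  (I1: I, integral causality)
bond 1 →J3  (J3: bond 3 brought flow, rest push out)
bond 4 →J2  (J2: bond 1 brought flow, rest push out)

b0 stroke at J2
b1 stroke at J3
b2 stroke at J1
b3 stroke at I1
b4 stroke at J2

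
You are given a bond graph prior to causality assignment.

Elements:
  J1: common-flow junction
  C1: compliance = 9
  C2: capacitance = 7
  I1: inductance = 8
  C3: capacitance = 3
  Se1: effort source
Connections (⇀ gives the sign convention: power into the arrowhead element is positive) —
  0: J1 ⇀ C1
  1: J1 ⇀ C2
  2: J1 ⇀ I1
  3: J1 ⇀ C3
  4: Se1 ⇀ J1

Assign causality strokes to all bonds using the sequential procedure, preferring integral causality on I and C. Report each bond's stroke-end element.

bond 4 stroke at J1  (Se1 fixes effort; stroke away)
bond 0 stroke at J1  (C1: C, integral causality)
bond 1 stroke at J1  (C2 integral (e out))
bond 2 stroke at I1  (I1 outputs flow p/I1)
bond 3 stroke at J1  (1-jn J1 has f-setter on 2)

β0 stroke at J1
β1 stroke at J1
β2 stroke at I1
β3 stroke at J1
β4 stroke at J1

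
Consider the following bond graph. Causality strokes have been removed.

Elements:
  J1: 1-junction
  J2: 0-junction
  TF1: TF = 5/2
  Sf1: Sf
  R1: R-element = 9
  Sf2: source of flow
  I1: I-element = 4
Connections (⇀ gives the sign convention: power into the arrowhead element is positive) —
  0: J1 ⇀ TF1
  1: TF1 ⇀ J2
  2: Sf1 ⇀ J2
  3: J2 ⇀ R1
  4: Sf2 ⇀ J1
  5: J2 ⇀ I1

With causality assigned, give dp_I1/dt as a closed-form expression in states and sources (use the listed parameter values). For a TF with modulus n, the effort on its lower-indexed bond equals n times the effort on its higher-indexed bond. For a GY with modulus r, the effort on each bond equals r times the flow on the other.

dp_I1/dt = 9*F_Sf1 + 45*F_Sf2/2 - 9*p_I1/4

#2 stroke at Sf1  (Sf1 fixes flow; stroke at Sf1)
#4 stroke at Sf2  (Sf2: flow source, stroke at near end)
#0 stroke at J1  (J1 flow already set via bond 4)
#1 stroke at TF1  (TF1: transformer flips bond 0)
#5 stroke at I1  (I1 integral (f out))
#3 stroke at J2  (J2: last free bond brings effort in)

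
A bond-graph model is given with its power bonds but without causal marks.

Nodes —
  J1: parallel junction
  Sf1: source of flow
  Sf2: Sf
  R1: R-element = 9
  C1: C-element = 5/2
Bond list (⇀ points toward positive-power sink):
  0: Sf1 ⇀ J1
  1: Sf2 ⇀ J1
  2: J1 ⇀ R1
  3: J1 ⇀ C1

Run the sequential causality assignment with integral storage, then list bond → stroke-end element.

b0 →Sf1  (Sf1 fixes flow; stroke at Sf1)
b1 →Sf2  (Sf2 fixes flow; stroke at Sf2)
b3 →J1  (C1 outputs effort q/C1)
b2 →R1  (0-jn J1 has e-setter on 3)

bond 0 stroke at Sf1
bond 1 stroke at Sf2
bond 2 stroke at R1
bond 3 stroke at J1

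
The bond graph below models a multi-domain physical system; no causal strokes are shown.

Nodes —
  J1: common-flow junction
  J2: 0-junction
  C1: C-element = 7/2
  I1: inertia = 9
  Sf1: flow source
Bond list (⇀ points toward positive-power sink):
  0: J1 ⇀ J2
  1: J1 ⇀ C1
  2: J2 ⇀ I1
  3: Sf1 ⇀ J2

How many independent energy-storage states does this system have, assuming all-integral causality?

bond 3 stroke at Sf1  (Sf1 (Sf) sets flow on bond)
bond 1 stroke at J1  (prefer integral on C1)
bond 0 stroke at J2  (only one flow-in slot at J1)
bond 2 stroke at I1  (common-e at J2 fixed by 0)

2  (C1, I1 all integral)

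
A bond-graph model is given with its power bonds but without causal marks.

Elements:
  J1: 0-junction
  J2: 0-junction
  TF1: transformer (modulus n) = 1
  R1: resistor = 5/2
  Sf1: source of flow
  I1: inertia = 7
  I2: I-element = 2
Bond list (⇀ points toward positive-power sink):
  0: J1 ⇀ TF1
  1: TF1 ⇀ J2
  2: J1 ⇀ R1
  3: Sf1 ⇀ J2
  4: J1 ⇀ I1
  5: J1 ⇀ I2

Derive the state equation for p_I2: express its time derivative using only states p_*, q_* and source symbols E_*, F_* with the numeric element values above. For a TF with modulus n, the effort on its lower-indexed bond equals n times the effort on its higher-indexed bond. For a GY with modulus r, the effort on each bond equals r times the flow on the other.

dp_I2/dt = 5*F_Sf1/2 - 5*p_I1/14 - 5*p_I2/4

b3 →Sf1  (Sf1 fixes flow; stroke at Sf1)
b1 →J2  (closing 0-jn rule on J2)
b0 →TF1  (TF1: transformer flips bond 1)
b4 →I1  (I1 integral (f out))
b5 →I2  (I2 integral (f out))
b2 →J1  (closing 0-jn rule on J1)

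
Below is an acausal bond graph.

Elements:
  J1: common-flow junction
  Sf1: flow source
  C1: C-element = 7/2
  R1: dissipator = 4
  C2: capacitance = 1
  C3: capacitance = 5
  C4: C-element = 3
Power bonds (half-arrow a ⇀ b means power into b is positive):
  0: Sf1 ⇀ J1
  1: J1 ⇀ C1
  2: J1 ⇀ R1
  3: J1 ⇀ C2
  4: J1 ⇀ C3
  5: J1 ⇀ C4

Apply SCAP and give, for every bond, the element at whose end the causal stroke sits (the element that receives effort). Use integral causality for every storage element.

bond 0 stroke→Sf1
bond 1 stroke→J1
bond 2 stroke→J1
bond 3 stroke→J1
bond 4 stroke→J1
bond 5 stroke→J1

#0 stroke→Sf1  (Sf1 fixes flow; stroke at Sf1)
#1 stroke→J1  (J1 flow already set via bond 0)
#2 stroke→J1  (J1 flow already set via bond 0)
#3 stroke→J1  (J1: bond 0 brought flow, rest push out)
#4 stroke→J1  (J1 flow already set via bond 0)
#5 stroke→J1  (1-jn J1 has f-setter on 0)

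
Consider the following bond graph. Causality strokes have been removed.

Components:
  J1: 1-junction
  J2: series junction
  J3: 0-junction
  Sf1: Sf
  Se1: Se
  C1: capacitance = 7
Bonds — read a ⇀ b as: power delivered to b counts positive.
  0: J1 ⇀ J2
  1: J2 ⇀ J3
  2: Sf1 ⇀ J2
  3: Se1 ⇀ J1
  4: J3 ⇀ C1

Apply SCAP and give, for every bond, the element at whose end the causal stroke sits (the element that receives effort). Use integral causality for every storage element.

#2 stroke at Sf1  (source Sf1 imposes f)
#3 stroke at J1  (Se1 fixes effort; stroke away)
#0 stroke at J2  (J1: last free bond brings flow in)
#1 stroke at J2  (J2: bond 2 brought flow, rest push out)
#4 stroke at J3  (closing 0-jn rule on J3)

#0 stroke→J2
#1 stroke→J2
#2 stroke→Sf1
#3 stroke→J1
#4 stroke→J3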